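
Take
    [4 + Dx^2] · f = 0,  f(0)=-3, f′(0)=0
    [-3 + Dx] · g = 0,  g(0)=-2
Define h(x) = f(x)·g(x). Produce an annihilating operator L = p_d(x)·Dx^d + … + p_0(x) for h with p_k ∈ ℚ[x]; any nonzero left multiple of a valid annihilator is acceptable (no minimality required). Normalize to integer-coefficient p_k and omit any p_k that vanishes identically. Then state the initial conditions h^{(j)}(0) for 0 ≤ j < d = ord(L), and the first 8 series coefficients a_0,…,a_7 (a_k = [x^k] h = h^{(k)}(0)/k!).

f: a_k = -3, 0, 6, 0, -2, 0, 4/15, 0, …
g: a_k = -2, -6, -9, -9, -27/4, -81/20, -81/40, -243/280, …
h₀=f·g: eliminate ⇒ L₀, order ≤ 2·1.
L = 13 - 6·Dx + Dx^2  (order 2).
h: a_k = 6, 18, 15, -9, -119/4, -597/20, -407/24, -1483/280, …
ICs: h(0) = 6, h′(0) = 18.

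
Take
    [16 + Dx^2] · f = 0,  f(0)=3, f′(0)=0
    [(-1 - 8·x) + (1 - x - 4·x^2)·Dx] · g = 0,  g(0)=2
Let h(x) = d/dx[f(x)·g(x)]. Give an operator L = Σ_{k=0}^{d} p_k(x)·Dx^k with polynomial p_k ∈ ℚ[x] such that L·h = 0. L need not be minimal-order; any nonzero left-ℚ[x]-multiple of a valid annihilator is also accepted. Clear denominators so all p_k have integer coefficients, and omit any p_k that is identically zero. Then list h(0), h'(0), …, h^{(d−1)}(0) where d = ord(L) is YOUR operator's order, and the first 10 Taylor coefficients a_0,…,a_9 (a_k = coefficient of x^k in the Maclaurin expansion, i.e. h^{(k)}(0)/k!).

f: a_k = 3, 0, -24, 0, 32, 0, -256/15, 0, 512/105, 0, …
g: a_k = 2, 2, 10, 18, 58, 130, 362, 882, 2330, 5858, …
L₀ := L_f ⊗_s L_g (sym. prod.), ord ≤ 2.
Derive L from L₀ (diff closure).
L = (-12 - 64·x - 224·x^2 + 256·x^3 + 512·x^4) + (-1 - 4·x + 48·x^2 + 128·x^3)·Dx + (1 - 3·x - 10·x^2 + 16·x^3 + 32·x^4)·Dx^2  (order 2).
h: a_k = 6, -36, 18, -8, 110, -604/5, 7126/15, -816/35, 84594/35, 344468/135, …
ICs: h(0) = 6, h′(0) = -36.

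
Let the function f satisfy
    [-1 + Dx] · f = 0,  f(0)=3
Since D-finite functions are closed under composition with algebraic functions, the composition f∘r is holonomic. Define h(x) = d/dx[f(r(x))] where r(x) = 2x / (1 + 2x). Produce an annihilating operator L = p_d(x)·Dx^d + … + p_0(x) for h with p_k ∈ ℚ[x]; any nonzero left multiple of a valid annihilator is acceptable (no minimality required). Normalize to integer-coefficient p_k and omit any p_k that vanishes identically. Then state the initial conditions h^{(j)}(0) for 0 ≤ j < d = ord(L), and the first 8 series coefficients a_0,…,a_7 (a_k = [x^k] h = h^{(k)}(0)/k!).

L = (-2 - 8·x) + (-1 - 4·x - 4·x^2)·Dx  (order 1).
h: a_k = 6, -12, 12, 8, -76, 1208/5, -8728/15, 125456/105, …
ICs: h(0) = 6.

f: a_k = 3, 3, 3/2, 1/2, 1/8, 1/40, 1/240, 1/1680, …
L₀ from L_f via x↦r, Dx↦r'^{-1}Dx.
h₀' ⇒ L via d/dx closure of L₀.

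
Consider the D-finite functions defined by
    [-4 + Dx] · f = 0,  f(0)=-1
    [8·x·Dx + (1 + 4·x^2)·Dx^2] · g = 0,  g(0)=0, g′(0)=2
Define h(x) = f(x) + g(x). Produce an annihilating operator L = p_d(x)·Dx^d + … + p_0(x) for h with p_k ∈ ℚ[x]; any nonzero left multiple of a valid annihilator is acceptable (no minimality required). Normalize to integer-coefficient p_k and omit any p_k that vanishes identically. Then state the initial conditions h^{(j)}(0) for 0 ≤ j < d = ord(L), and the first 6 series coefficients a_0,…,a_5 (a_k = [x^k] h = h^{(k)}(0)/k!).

f: a_k = -1, -4, -8, -32/3, -32/3, -128/15, …
g: a_k = 0, 2, 0, -8/3, 0, 32/5, …
L₀ := lclm(L_f,L_g); ord L₀ ≤ 1+2.
L = (8 - 32·x - 96·x^2 - 128·x^3)·Dx + (-6 - 8·x^2 - 64·x^4)·Dx^2 + (1 + 2·x + 8·x^2 + 8·x^3 + 16·x^4)·Dx^3  (order 3).
h: a_k = -1, -2, -8, -40/3, -32/3, -32/15, …
ICs: h(0) = -1, h′(0) = -2, h′′(0) = -16.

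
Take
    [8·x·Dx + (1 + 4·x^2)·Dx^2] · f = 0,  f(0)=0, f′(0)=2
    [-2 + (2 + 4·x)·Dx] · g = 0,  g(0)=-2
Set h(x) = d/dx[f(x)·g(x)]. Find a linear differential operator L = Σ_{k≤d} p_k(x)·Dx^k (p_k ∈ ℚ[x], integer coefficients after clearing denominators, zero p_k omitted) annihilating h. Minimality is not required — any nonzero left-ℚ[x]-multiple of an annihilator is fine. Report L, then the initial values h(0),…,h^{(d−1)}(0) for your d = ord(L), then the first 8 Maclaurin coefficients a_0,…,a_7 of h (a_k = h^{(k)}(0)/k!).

L = (5 + 80·x + 8·x^2 - 192·x^3 - 48·x^4) + (14 + 84·x + 144·x^2 - 224·x^3 - 672·x^4 - 192·x^5)·Dx + (3 + 4·x - 12·x^2 - 32·x^3 - 112·x^4 - 192·x^5 - 64·x^6)·Dx^2  (order 2).
h: a_k = -4, -8, 22, 40/3, -389/6, -409/5, 18853/60, 22334/105, …
ICs: h(0) = -4, h′(0) = -8.

f: a_k = 0, 2, 0, -8/3, 0, 32/5, 0, -128/7, …
g: a_k = -2, -2, 1, -1, 5/4, -7/4, 21/8, -33/8, …
L₀ := L_f ⊗_s L_g (sym. prod.), ord ≤ 2.
Derive L from L₀ (diff closure).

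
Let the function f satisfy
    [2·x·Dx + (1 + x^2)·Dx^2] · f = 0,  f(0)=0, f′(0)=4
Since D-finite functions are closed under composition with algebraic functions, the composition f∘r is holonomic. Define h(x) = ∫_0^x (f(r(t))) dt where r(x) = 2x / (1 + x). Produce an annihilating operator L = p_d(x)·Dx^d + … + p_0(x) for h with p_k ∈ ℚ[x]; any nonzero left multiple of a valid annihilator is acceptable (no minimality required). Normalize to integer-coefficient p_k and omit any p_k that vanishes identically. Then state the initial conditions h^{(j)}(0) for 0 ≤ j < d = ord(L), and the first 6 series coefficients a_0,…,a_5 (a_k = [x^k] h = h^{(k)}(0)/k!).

L = (2 + 10·x)·Dx^2 + (1 + 2·x + 5·x^2)·Dx^3  (order 3).
h: a_k = 0, 0, 4, -8/3, -2/3, 24/5, …
ICs: h(0) = 0, h′(0) = 0, h′′(0) = 8.

f: a_k = 0, 4, 0, -4/3, 0, 4/5, …
h₀=f(r): pull back L_f along r ⇒ L₀.
Integrate: L := L₀·Dx.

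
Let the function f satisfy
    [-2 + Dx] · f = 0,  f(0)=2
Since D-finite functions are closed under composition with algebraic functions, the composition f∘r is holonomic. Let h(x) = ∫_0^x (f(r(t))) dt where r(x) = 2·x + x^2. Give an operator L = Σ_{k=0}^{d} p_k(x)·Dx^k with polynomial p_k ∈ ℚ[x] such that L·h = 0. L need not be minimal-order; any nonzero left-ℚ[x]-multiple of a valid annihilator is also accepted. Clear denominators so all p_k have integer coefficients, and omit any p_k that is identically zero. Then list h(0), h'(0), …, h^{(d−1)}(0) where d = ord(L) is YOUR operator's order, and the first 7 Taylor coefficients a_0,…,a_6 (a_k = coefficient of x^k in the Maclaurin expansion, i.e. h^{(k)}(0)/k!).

f: a_k = 2, 4, 4, 8/3, 4/3, 8/15, 8/45, …
Change of var in L_f (x↦r) gives L₀.
∫: right-multiply L₀ by Dx.
L = (-4 - 4·x)·Dx + Dx^2  (order 2).
h: a_k = 0, 2, 4, 20/3, 28/3, 172/15, 568/45, …
ICs: h(0) = 0, h′(0) = 2.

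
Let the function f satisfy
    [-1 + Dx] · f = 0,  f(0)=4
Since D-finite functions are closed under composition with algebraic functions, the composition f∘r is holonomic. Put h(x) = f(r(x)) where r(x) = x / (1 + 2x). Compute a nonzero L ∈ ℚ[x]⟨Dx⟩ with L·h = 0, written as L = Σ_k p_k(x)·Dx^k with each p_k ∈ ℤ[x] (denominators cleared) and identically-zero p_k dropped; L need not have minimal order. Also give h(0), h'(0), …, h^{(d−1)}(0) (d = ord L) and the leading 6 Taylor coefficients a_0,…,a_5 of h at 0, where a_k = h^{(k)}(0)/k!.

f: a_k = 4, 4, 2, 2/3, 1/6, 1/30, …
h₀=f(r): pull back L_f along r ⇒ L₀.
L = -1 + (1 + 4·x + 4·x^2)·Dx  (order 1).
h: a_k = 4, 4, -6, 26/3, -71/6, 147/10, …
ICs: h(0) = 4.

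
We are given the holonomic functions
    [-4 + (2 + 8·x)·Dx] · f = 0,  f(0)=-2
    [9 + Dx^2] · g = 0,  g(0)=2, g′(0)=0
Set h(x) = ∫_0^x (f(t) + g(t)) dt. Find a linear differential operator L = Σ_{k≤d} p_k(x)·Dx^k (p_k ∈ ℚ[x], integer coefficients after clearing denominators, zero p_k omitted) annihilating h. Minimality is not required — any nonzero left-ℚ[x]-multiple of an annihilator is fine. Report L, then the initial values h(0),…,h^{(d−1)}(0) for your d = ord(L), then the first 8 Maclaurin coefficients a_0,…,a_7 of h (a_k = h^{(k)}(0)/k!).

f: a_k = -2, -4, 4, -8, 20, -56, 168, -528, …
g: a_k = 2, 0, -9, 0, 27/4, 0, -81/40, 0, …
Weyl lclm of L_f,L_g ⇒ L₀ (ord ≤ 3).
h=∫₀ˣh₀: take L = L₀·Dx.
L = (-378 - 1296·x - 2592·x^2)·Dx + (45 + 828·x + 3888·x^2 + 5184·x^3)·Dx^2 + (-42 - 144·x - 288·x^2)·Dx^3 + (5 + 92·x + 432·x^2 + 576·x^3)·Dx^4  (order 4).
h: a_k = 0, 0, -2, -5/3, -2, 107/20, -28/3, 6639/280, …
ICs: h(0) = 0, h′(0) = 0, h′′(0) = -4, h′′′(0) = -10.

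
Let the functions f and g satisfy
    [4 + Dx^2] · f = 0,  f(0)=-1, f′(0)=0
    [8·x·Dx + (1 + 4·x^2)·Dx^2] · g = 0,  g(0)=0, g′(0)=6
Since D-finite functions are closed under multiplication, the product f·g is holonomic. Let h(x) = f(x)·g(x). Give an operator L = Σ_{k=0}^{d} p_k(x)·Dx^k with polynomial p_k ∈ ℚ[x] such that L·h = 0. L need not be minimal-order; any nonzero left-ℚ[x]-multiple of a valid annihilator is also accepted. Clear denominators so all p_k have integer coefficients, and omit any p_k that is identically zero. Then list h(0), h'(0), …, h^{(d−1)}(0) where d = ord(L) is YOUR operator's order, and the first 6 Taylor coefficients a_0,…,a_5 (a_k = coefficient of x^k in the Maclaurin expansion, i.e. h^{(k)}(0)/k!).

L = (80 + 832·x^2 + 1408·x^4 + 2048·x^6 + 2048·x^8) + (96·x + 640·x^3 + 1536·x^5 + 2048·x^7)·Dx + (24 + 256·x^2 + 576·x^4 + 1024·x^6 + 1024·x^8)·Dx^2 + (24·x + 160·x^3 + 384·x^5 + 512·x^7)·Dx^3 + (1 + 12·x^2 + 56·x^4 + 128·x^6 + 128·x^8)·Dx^4  (order 4).
h: a_k = 0, -6, 0, 20, 0, -196/5, …
ICs: h(0) = 0, h′(0) = -6, h′′(0) = 0, h′′′(0) = 120.

f: a_k = -1, 0, 2, 0, -2/3, 0, …
g: a_k = 0, 6, 0, -8, 0, 96/5, …
f·g: L₀ = L_f ⊗_s L_g, ord ≤ 2·2.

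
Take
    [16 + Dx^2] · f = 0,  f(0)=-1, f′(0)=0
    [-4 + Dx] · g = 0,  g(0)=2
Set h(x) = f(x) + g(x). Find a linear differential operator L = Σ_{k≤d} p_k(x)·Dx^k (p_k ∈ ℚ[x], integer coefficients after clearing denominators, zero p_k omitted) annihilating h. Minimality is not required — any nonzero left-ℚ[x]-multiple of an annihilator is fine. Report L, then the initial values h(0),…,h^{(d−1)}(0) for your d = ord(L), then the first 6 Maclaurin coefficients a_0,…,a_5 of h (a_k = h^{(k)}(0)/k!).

f: a_k = -1, 0, 8, 0, -32/3, 0, …
g: a_k = 2, 8, 16, 64/3, 64/3, 256/15, …
f+g: L₀ = lclm(L_f,L_g), ord ≤ 2+1.
L = -64 + 16·Dx - 4·Dx^2 + Dx^3  (order 3).
h: a_k = 1, 8, 24, 64/3, 32/3, 256/15, …
ICs: h(0) = 1, h′(0) = 8, h′′(0) = 48.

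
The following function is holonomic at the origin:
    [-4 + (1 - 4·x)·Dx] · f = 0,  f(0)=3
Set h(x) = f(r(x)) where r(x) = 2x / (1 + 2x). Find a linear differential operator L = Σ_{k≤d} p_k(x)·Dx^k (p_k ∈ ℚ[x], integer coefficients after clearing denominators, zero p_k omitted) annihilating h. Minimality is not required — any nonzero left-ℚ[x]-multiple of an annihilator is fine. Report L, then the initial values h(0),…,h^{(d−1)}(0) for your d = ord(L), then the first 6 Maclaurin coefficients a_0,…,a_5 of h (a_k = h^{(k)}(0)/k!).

f: a_k = 3, 12, 48, 192, 768, 3072, …
f∘r: x↦r, Dx↦Dx/r' in L_f ⇒ L₀.
L = 8 + (-1 + 4·x + 12·x^2)·Dx  (order 1).
h: a_k = 3, 24, 144, 864, 5184, 31104, …
ICs: h(0) = 3.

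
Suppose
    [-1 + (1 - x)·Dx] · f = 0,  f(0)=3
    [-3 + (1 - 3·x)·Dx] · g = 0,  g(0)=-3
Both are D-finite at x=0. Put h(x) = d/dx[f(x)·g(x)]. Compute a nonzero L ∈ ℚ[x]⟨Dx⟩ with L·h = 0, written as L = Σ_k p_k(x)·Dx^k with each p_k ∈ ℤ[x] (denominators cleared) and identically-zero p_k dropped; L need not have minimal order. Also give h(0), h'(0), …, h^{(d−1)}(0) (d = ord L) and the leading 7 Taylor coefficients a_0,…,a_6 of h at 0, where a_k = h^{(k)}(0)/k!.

f: a_k = 3, 3, 3, 3, 3, 3, 3, …
g: a_k = -3, -9, -27, -81, -243, -729, -2187, …
h₀=f·g: eliminate ⇒ L₀, order ≤ 1·1.
h₀' ⇒ L via d/dx closure of L₀.
L = (13 - 36·x + 27·x^2) + (-2 + 11·x - 18·x^2 + 9·x^3)·Dx  (order 1).
h: a_k = -36, -234, -1080, -4356, -16380, -59022, -206640, …
ICs: h(0) = -36.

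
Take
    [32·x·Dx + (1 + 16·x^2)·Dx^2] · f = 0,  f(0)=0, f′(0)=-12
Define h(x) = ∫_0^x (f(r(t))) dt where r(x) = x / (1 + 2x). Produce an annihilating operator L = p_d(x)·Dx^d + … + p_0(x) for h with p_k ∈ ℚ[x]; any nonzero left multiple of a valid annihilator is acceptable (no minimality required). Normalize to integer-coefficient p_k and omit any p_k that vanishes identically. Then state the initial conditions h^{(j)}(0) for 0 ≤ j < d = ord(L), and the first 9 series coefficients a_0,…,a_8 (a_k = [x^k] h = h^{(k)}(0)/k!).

L = (4 + 40·x)·Dx^2 + (1 + 4·x + 20·x^2)·Dx^3  (order 3).
h: a_k = 0, 0, -6, 8, 4, -288/5, 608/5, 1408/7, -13344/7, …
ICs: h(0) = 0, h′(0) = 0, h′′(0) = -12.

f: a_k = 0, -12, 0, 64, 0, -3072/5, 0, 49152/7, 0, …
Substitute x→r, Dx→(1/r')Dx; clear ⇒ L₀.
Integrate: L := L₀·Dx.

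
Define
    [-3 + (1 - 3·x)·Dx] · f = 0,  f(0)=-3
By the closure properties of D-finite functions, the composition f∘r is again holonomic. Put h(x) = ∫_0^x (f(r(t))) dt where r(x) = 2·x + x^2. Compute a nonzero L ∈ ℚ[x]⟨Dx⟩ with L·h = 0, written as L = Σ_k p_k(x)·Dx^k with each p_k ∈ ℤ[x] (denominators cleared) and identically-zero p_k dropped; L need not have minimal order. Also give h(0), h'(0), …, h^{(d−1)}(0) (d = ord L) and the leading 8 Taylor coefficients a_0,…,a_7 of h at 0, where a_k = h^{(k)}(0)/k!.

L = (6 + 6·x)·Dx + (-1 + 6·x + 3·x^2)·Dx^2  (order 2).
h: a_k = 0, -3, -9, -39, -189, -4887/5, -5265, -204201/7, …
ICs: h(0) = 0, h′(0) = -3.

f: a_k = -3, -9, -27, -81, -243, -729, -2187, -6561, …
h₀=f(r): pull back L_f along r ⇒ L₀.
h=∫₀ˣh₀: take L = L₀·Dx.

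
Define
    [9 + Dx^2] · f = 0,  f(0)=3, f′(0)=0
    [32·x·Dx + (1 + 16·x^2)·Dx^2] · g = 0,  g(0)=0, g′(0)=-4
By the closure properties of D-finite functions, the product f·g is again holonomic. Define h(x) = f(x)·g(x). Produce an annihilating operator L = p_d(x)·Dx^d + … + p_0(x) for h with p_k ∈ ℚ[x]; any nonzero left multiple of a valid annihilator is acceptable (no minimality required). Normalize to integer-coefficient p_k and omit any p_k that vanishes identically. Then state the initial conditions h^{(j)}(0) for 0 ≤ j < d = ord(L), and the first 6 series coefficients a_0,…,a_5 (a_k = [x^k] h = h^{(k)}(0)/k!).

L = (16425 + 696384·x^2 + 2778624·x^4 + 11943936·x^6 + 47775744·x^8) + (23616·x + 543744·x^3 + 3981312·x^5 + 21233664·x^7)·Dx + (2050 + 87168·x^2 + 470016·x^4 + 2654208·x^6 + 10616832·x^8)·Dx^2 + (2624·x + 60416·x^3 + 442368·x^5 + 2359296·x^7)·Dx^3 + (25 + 1088·x^2 + 17920·x^4 + 147456·x^6 + 589824·x^8)·Dx^4  (order 4).
h: a_k = 0, -12, 0, 118, 0, -9429/10, …
ICs: h(0) = 0, h′(0) = -12, h′′(0) = 0, h′′′(0) = 708.

f: a_k = 3, 0, -27/2, 0, 81/8, 0, …
g: a_k = 0, -4, 0, 64/3, 0, -1024/5, …
f·g: L₀ = L_f ⊗_s L_g, ord ≤ 2·2.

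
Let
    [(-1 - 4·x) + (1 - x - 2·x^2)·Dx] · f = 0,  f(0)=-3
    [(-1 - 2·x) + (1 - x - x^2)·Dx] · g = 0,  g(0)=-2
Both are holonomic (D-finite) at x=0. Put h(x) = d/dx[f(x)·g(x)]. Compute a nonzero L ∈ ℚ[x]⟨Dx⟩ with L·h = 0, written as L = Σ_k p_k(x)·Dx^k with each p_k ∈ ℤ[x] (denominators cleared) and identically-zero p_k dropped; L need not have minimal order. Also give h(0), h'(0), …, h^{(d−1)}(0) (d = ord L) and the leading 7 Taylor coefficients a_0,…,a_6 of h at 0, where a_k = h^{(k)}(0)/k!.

f: a_k = -3, -3, -9, -15, -33, -63, -129, …
g: a_k = -2, -2, -4, -6, -10, -16, -26, …
Product ⇒ symmetric product L₀, ord ≤ 1.
Differentiate: ansatz ord ≤ ord L₀ ⇒ L.
L = (12 + 6·x - 36·x^2 - 112·x^3 + 36·x^4 + 180·x^5 + 80·x^6) + (-2 + 21·x^2 - 8·x^3 - 50·x^4 + 3·x^5 + 42·x^6 + 16·x^7)·Dx  (order 1).
h: a_k = 12, 72, 234, 720, 1920, 4932, 12012, …
ICs: h(0) = 12.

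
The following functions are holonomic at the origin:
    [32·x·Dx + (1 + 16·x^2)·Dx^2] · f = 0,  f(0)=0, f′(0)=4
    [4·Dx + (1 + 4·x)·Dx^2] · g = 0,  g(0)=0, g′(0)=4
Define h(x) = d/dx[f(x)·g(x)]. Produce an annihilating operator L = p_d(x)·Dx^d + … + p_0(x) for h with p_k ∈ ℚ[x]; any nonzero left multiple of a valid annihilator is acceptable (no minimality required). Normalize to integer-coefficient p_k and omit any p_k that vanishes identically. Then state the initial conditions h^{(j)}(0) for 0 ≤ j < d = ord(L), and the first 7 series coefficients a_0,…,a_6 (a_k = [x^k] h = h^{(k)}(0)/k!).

f: a_k = 0, 4, 0, -64/3, 0, 1024/5, 0, …
g: a_k = 0, 4, -8, 64/3, -64, 1024/5, -2048/3, …
f·g: L₀ = L_f ⊗_s L_g, ord ≤ 2·2.
Differentiate: ansatz ord ≤ ord L₀ ⇒ L.
L = (1536 + 11264·x + 81920·x^2 + 638976·x^3 + 1966080·x^4 + 3407872·x^5 + 4194304·x^7) + (288 + 7936·x + 78848·x^2 + 495616·x^3 + 2228224·x^4 + 6094848·x^5 + 9175040·x^6 + 3145728·x^7 + 14680064·x^8)·Dx + (48 + 1024·x + 12288·x^2 + 79872·x^3 + 368640·x^4 + 1277952·x^5 + 3145728·x^6 + 4718592·x^7 + 3145728·x^8 + 8388608·x^9)·Dx^2 + (5 + 72·x + 592·x^2 + 3584·x^3 + 16896·x^4 + 61440·x^5 + 172032·x^6 + 393216·x^7 + 589824·x^8 + 524288·x^9 + 1048576·x^10)·Dx^3  (order 3).
h: a_k = 0, 32, -96, 0, -1280/3, 106496/15, -315392/15, …
ICs: h(0) = 0, h′(0) = 32, h′′(0) = -192.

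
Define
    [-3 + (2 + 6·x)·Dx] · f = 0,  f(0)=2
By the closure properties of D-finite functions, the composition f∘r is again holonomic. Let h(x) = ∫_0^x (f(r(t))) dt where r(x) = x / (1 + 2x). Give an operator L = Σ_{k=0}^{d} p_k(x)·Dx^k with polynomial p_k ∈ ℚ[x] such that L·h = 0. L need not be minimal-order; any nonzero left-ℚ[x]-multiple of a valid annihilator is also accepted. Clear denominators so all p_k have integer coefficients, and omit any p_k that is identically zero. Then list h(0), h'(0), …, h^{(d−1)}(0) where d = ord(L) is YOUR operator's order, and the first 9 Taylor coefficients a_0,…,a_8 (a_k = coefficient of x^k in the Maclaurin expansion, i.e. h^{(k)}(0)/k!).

f: a_k = 2, 3, -9/4, 27/8, -405/64, 1701/128, -15309/512, 72171/1024, -2814669/16384, …
f∘r: x↦r, Dx↦Dx/r' in L_f ⇒ L₀.
h=∫₀ˣh₀: take L = L₀·Dx.
L = -3·Dx + (2 + 14·x + 20·x^2)·Dx^2  (order 2).
h: a_k = 0, 2, 3/2, -11/4, 195/32, -993/64, 11303/256, -492501/3584, 3761283/8192, …
ICs: h(0) = 0, h′(0) = 2.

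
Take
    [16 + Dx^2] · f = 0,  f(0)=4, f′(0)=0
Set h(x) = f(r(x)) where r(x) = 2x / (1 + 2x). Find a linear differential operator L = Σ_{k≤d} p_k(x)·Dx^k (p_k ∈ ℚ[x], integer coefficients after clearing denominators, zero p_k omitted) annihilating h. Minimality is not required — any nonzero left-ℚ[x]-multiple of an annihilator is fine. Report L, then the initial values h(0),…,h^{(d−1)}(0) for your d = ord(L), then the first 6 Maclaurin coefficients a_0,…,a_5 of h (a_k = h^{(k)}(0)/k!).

L = 64 + (4 + 24·x + 48·x^2 + 32·x^3)·Dx + (1 + 8·x + 24·x^2 + 32·x^3 + 16·x^4)·Dx^2  (order 2).
h: a_k = 4, 0, -128, 512, -2560/3, -4096/3, …
ICs: h(0) = 4, h′(0) = 0.

f: a_k = 4, 0, -32, 0, 128/3, 0, …
h₀=f(r): pull back L_f along r ⇒ L₀.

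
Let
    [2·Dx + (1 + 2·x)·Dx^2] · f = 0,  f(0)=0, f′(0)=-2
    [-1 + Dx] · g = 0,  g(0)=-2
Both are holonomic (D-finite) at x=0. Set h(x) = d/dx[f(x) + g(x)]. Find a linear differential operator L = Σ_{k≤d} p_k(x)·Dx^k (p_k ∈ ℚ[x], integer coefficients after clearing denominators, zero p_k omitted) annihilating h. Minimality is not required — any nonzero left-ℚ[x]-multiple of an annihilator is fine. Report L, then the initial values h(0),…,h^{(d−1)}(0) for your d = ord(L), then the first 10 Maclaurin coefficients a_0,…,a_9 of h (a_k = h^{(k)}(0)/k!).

L = (-10 - 4·x) + (7 - 4·x - 4·x^2)·Dx + (3 + 8·x + 4·x^2)·Dx^2  (order 2).
h: a_k = -4, 2, -9, 47/3, -385/12, 3839/60, -46081/360, 645119/2520, -10321921/20160, 185794559/181440, …
ICs: h(0) = -4, h′(0) = 2.

f: a_k = 0, -2, 2, -8/3, 4, -32/5, 32/3, -128/7, 32, -512/9, …
g: a_k = -2, -2, -1, -1/3, -1/12, -1/60, -1/360, -1/2520, -1/20160, -1/181440, …
f+g: L₀ = lclm(L_f,L_g), ord ≤ 2+1.
h₀' ⇒ L via d/dx closure of L₀.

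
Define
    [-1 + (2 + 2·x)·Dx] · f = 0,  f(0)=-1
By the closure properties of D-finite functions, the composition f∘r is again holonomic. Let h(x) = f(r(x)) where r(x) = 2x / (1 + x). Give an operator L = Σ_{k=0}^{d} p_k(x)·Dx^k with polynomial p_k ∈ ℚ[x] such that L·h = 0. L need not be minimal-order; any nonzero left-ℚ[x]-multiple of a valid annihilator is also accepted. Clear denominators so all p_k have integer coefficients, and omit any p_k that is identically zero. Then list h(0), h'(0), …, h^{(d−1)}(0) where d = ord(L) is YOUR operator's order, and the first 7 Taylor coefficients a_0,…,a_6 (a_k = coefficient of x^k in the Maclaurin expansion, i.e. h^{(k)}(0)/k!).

L = -1 + (1 + 4·x + 3·x^2)·Dx  (order 1).
h: a_k = -1, -1, 3/2, -5/2, 37/8, -75/8, 327/16, …
ICs: h(0) = -1.

f: a_k = -1, -1/2, 1/8, -1/16, 5/128, -7/256, 21/1024, …
f∘r: x↦r, Dx↦Dx/r' in L_f ⇒ L₀.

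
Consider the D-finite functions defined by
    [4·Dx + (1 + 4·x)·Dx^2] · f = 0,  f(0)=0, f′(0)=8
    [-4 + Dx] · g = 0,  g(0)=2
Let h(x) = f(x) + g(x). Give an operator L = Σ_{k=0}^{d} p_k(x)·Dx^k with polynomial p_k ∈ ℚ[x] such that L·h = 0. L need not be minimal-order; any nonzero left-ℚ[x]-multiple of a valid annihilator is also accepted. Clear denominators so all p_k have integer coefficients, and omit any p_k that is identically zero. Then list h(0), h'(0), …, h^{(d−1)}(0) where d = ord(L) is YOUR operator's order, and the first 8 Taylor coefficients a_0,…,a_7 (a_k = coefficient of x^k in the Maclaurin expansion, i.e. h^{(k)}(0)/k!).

f: a_k = 0, 8, -16, 128/3, -128, 2048/5, -4096/3, 32768/7, …
g: a_k = 2, 8, 16, 64/3, 64/3, 256/15, 512/45, 2048/315, …
h₀=f+g: left-lcm gives L₀, ord ≤ 3.
L = (-24 - 32·x)·Dx + (2 - 16·x - 32·x^2)·Dx^2 + (1 + 6·x + 8·x^2)·Dx^3  (order 3).
h: a_k = 2, 16, 0, 64, -320/3, 1280/3, -60928/45, 210944/45, …
ICs: h(0) = 2, h′(0) = 16, h′′(0) = 0.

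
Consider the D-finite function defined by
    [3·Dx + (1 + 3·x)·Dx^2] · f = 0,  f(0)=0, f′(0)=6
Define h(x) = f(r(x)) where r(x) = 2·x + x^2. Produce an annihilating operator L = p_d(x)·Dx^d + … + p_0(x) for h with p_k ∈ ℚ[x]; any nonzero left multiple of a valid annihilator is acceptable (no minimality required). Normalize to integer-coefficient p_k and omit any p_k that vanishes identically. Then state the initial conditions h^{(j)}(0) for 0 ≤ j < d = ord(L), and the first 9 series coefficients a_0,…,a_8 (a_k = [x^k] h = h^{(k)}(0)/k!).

f: a_k = 0, 6, -9, 18, -81/2, 486/5, -243, 4374/7, -6561/4, …
Change of var in L_f (x↦r) gives L₀.
L = (5 + 6·x + 3·x^2)·Dx + (1 + 7·x + 9·x^2 + 3·x^3)·Dx^2  (order 2).
h: a_k = 0, 12, -30, 108, -441, 9612/5, -8730, 285444/7, -388881/2, …
ICs: h(0) = 0, h′(0) = 12.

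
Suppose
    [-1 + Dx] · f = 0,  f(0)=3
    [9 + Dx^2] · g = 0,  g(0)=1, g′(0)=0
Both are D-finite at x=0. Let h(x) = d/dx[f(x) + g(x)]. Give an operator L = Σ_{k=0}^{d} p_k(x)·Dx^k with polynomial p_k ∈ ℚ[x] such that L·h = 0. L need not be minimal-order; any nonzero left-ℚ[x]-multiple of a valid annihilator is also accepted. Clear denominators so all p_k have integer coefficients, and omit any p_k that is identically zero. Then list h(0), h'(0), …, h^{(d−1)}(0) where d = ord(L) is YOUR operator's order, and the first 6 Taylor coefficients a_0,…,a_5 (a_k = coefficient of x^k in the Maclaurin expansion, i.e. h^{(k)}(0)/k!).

f: a_k = 3, 3, 3/2, 1/2, 1/8, 1/40, …
g: a_k = 1, 0, -9/2, 0, 27/8, 0, …
Sum ⇒ L₀ = lclm(L_f,L_g) in ℚ(x)⟨Dx⟩.
Differentiate: ansatz ord ≤ ord L₀ ⇒ L.
L = 9 - 9·Dx + Dx^2 - Dx^3  (order 3).
h: a_k = 3, -6, 3/2, 14, 1/8, -121/20, …
ICs: h(0) = 3, h′(0) = -6, h′′(0) = 3.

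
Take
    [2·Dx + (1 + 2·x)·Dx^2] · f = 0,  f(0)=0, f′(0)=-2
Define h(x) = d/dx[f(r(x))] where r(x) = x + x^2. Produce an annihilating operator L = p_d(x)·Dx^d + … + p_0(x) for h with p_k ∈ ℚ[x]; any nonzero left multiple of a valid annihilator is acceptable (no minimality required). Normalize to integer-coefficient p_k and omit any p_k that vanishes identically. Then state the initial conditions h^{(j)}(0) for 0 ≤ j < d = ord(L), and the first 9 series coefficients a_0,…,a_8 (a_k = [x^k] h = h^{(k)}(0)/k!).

L = (4·x + 4·x^2) + (1 + 4·x + 6·x^2 + 4·x^3)·Dx  (order 1).
h: a_k = -2, 0, 4, -8, 8, 0, -16, 32, -32, …
ICs: h(0) = -2.

f: a_k = 0, -2, 2, -8/3, 4, -32/5, 32/3, -128/7, 32, …
h₀=f(r): pull back L_f along r ⇒ L₀.
h=h₀': d/dx-closure on L₀ ⇒ L.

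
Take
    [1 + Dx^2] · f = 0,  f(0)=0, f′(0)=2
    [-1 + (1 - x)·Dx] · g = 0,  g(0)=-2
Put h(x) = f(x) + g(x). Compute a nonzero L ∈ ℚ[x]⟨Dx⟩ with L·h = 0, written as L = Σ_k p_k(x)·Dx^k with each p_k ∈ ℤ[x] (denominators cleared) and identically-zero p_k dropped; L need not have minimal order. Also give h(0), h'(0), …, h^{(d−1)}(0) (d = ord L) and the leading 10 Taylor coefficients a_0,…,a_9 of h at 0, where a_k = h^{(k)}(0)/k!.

L = (-7 + 2·x - x^2) + (3 - 5·x + 3·x^2 - x^3)·Dx + (-7 + 2·x - x^2)·Dx^2 + (3 - 5·x + 3·x^2 - x^3)·Dx^3  (order 3).
h: a_k = -2, 0, -2, -7/3, -2, -119/60, -2, -5041/2520, -2, -362879/181440, …
ICs: h(0) = -2, h′(0) = 0, h′′(0) = -4.

f: a_k = 0, 2, 0, -1/3, 0, 1/60, 0, -1/2520, 0, 1/181440, …
g: a_k = -2, -2, -2, -2, -2, -2, -2, -2, -2, -2, …
Sum ⇒ L₀ = lclm(L_f,L_g) in ℚ(x)⟨Dx⟩.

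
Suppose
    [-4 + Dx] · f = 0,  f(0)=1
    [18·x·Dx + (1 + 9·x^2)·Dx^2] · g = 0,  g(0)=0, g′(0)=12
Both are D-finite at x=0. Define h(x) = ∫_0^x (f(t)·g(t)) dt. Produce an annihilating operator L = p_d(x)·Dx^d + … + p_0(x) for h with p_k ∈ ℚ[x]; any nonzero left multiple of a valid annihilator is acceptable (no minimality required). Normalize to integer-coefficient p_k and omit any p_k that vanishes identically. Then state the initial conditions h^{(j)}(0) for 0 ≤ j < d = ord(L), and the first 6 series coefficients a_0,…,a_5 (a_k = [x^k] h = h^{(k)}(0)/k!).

L = (16 - 72·x + 144·x^2)·Dx + (-8 + 18·x - 72·x^2)·Dx^2 + (1 + 9·x^2)·Dx^3  (order 3).
h: a_k = 0, 0, 6, 16, 15, -16/5, …
ICs: h(0) = 0, h′(0) = 0, h′′(0) = 12.

f: a_k = 1, 4, 8, 32/3, 32/3, 128/15, …
g: a_k = 0, 12, 0, -36, 0, 972/5, …
f·g: L₀ = L_f ⊗_s L_g, ord ≤ 1·2.
h=∫h₀ ⇒ L = L₀·Dx.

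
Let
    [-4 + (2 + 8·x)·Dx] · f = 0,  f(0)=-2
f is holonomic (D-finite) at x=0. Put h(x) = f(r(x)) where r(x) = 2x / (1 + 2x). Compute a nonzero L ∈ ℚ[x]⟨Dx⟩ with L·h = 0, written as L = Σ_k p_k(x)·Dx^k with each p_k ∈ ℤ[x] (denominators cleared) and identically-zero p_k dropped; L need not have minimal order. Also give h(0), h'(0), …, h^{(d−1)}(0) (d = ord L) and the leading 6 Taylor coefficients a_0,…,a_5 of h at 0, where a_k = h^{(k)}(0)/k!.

L = -4 + (1 + 12·x + 20·x^2)·Dx  (order 1).
h: a_k = -2, -8, 32, -160, 960, -6528, …
ICs: h(0) = -2.

f: a_k = -2, -4, 4, -8, 20, -56, …
f∘r: x↦r, Dx↦Dx/r' in L_f ⇒ L₀.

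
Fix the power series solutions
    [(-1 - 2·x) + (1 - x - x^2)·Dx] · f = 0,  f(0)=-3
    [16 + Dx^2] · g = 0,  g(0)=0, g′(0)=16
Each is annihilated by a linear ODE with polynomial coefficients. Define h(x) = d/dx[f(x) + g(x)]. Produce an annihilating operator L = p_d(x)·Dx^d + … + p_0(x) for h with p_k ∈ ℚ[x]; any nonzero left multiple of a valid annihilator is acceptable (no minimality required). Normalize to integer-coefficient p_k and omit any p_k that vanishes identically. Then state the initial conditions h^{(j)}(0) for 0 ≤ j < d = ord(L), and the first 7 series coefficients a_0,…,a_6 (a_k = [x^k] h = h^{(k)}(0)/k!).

L = (1472 + 2624·x + 2560·x^2 + 640·x^3 + 2240·x^4 + 2304·x^5 + 768·x^6) + (-272 - 112·x + 1008·x^2 - 160·x^3 - 800·x^4 + 576·x^5 + 896·x^6 + 256·x^7)·Dx + (92 + 164·x + 160·x^2 + 40·x^3 + 140·x^4 + 144·x^5 + 48·x^6)·Dx^2 + (-17 - 7·x + 63·x^2 - 10·x^3 - 50·x^4 + 36·x^5 + 56·x^6 + 16·x^7)·Dx^3  (order 3).
h: a_k = 13, -12, -155, -60, 152/3, -234, -23941/45, …
ICs: h(0) = 13, h′(0) = -12, h′′(0) = -310.

f: a_k = -3, -3, -6, -9, -15, -24, -39, …
g: a_k = 0, 16, 0, -128/3, 0, 512/15, 0, …
Weyl lclm of L_f,L_g ⇒ L₀ (ord ≤ 3).
Derive L from L₀ (diff closure).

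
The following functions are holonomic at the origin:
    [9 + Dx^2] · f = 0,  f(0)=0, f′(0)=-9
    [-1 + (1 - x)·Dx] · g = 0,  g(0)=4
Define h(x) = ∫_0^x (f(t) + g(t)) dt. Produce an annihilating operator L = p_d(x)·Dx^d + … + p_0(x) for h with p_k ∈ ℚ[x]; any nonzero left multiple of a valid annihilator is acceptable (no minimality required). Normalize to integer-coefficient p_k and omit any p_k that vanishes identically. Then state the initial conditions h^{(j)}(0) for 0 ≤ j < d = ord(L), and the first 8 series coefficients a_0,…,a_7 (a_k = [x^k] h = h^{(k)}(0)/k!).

f: a_k = 0, -9, 0, 27/2, 0, -243/40, 0, 729/560, …
g: a_k = 4, 4, 4, 4, 4, 4, 4, 4, …
L₀ := lclm(L_f,L_g); ord L₀ ≤ 2+1.
h=∫₀ˣh₀: take L = L₀·Dx.
L = (-135 + 162·x - 81·x^2)·Dx + (99 - 261·x + 243·x^2 - 81·x^3)·Dx^2 + (-15 + 18·x - 9·x^2)·Dx^3 + (11 - 29·x + 27·x^2 - 9·x^3)·Dx^4  (order 4).
h: a_k = 0, 4, -5/2, 4/3, 35/8, 4/5, -83/240, 4/7, …
ICs: h(0) = 0, h′(0) = 4, h′′(0) = -5, h′′′(0) = 8.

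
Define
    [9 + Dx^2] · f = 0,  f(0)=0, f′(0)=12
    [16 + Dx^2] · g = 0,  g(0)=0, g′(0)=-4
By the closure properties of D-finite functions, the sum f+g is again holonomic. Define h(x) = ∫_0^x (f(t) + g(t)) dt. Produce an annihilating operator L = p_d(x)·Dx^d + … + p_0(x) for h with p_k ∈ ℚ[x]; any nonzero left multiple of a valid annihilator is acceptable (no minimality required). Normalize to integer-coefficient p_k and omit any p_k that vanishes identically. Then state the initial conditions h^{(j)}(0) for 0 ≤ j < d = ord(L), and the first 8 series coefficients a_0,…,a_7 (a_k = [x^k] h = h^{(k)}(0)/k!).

L = 144·Dx + 25·Dx^3 + Dx^5  (order 5).
h: a_k = 0, 0, 4, 0, -11/6, 0, -13/180, 0, …
ICs: h(0) = 0, h′(0) = 0, h′′(0) = 8, h′′′(0) = 0, h′′′′(0) = -44.

f: a_k = 0, 12, 0, -18, 0, 81/10, 0, -243/140, …
g: a_k = 0, -4, 0, 32/3, 0, -128/15, 0, 1024/315, …
Weyl lclm of L_f,L_g ⇒ L₀ (ord ≤ 4).
h=∫₀ˣh₀: take L = L₀·Dx.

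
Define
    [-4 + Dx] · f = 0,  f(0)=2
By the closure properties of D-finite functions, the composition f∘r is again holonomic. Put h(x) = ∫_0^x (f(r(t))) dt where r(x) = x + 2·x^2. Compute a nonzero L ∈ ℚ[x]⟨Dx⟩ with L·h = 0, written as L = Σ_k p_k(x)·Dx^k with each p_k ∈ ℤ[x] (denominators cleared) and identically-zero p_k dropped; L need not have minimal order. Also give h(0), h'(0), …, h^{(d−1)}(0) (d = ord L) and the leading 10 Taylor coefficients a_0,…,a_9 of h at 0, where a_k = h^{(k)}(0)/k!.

L = (-4 - 16·x)·Dx + Dx^2  (order 2).
h: a_k = 0, 2, 4, 32/3, 64/3, 128/3, 3328/45, 38912/315, 59392/315, 782336/2835, …
ICs: h(0) = 0, h′(0) = 2.

f: a_k = 2, 8, 16, 64/3, 64/3, 256/15, 512/45, 2048/315, 1024/315, 4096/2835, …
Change of var in L_f (x↦r) gives L₀.
h=∫h₀ ⇒ L = L₀·Dx.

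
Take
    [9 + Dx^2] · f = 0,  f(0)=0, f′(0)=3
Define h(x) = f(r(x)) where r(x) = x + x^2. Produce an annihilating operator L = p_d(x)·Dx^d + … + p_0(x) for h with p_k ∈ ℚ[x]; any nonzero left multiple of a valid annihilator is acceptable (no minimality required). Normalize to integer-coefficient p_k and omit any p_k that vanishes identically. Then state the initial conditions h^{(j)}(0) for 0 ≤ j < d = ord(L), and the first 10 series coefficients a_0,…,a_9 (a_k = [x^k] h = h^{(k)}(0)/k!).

f: a_k = 0, 3, 0, -9/2, 0, 81/40, 0, -243/560, 0, 243/4480, …
L₀ from L_f via x↦r, Dx↦r'^{-1}Dx.
L = (9 + 54·x + 108·x^2 + 72·x^3) - 2·Dx + (1 + 2·x)·Dx^2  (order 2).
h: a_k = 0, 3, 3, -9/2, -27/2, -459/40, 45/8, 11097/560, 1377/80, 4779/4480, …
ICs: h(0) = 0, h′(0) = 3.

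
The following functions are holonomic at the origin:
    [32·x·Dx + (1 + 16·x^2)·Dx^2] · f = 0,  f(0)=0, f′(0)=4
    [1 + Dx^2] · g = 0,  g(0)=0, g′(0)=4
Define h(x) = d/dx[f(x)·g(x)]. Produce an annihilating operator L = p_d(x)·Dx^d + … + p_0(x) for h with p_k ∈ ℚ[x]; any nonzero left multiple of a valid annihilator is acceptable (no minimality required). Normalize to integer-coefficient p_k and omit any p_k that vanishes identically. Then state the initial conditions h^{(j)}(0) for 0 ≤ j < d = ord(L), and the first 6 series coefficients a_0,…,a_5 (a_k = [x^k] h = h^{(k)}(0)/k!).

L = (209105 + 6893664·x^2 + 261353216·x^4 + 52248576·x^6 - 2162688·x^8 - 60817408·x^10 + 16777216·x^12) + (108608·x + 9933824·x^3 + 133857280·x^5 + 44564480·x^7 + 20971520·x^9 + 67108864·x^11)·Dx + (210210 + 6980800·x^2 + 263314944·x^4 + 66224128·x^6 + 4063232·x^8 - 54525952·x^10 + 33554432·x^12)·Dx^2 + (108608·x + 9933824·x^3 + 133857280·x^5 + 44564480·x^7 + 20971520·x^9 + 67108864·x^11)·Dx^3 + (1105 + 87136·x^2 + 1961728·x^4 + 13975552·x^6 + 6225920·x^8 + 6291456·x^10 + 16777216·x^12)·Dx^4  (order 4).
h: a_k = 0, 32, 0, -352, 0, 15004/3, …
ICs: h(0) = 0, h′(0) = 32, h′′(0) = 0, h′′′(0) = -2112.

f: a_k = 0, 4, 0, -64/3, 0, 1024/5, …
g: a_k = 0, 4, 0, -2/3, 0, 1/30, …
L₀ := L_f ⊗_s L_g (sym. prod.), ord ≤ 4.
Derive L from L₀ (diff closure).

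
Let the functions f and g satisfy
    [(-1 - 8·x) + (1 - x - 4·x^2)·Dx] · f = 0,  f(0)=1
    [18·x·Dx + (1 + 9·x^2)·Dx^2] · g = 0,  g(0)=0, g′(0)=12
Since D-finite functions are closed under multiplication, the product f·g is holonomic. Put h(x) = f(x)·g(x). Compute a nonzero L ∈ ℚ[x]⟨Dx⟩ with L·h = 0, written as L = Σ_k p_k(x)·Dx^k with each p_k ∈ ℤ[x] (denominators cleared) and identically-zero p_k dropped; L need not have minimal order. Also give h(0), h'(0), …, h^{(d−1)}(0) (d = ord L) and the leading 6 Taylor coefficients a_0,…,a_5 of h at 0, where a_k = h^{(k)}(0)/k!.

L = (8 + 18·x + 216·x^2) + (2 - 2·x + 36·x^2 + 216·x^3)·Dx + (-1 + x - 5·x^2 + 9·x^3 + 36·x^4)·Dx^2  (order 2).
h: a_k = 0, 12, 12, 24, 72, 1812/5, …
ICs: h(0) = 0, h′(0) = 12.

f: a_k = 1, 1, 5, 9, 29, 65, …
g: a_k = 0, 12, 0, -36, 0, 972/5, …
L₀ := L_f ⊗_s L_g (sym. prod.), ord ≤ 2.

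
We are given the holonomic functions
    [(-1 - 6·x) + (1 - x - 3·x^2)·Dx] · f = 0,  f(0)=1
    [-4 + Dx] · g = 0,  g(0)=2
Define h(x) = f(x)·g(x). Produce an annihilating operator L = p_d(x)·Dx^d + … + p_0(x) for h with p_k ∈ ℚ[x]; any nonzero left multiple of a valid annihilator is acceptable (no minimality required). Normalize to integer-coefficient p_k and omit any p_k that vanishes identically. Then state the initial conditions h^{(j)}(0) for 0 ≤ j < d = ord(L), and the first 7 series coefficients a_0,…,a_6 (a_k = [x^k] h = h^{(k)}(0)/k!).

L = (5 + 2·x - 12·x^2) + (-1 + x + 3·x^2)·Dx  (order 1).
h: a_k = 2, 10, 32, 250/3, 602/3, 7016/15, 9730/9, …
ICs: h(0) = 2.

f: a_k = 1, 1, 4, 7, 19, 40, 97, …
g: a_k = 2, 8, 16, 64/3, 64/3, 256/15, 512/45, …
Product ⇒ symmetric product L₀, ord ≤ 1.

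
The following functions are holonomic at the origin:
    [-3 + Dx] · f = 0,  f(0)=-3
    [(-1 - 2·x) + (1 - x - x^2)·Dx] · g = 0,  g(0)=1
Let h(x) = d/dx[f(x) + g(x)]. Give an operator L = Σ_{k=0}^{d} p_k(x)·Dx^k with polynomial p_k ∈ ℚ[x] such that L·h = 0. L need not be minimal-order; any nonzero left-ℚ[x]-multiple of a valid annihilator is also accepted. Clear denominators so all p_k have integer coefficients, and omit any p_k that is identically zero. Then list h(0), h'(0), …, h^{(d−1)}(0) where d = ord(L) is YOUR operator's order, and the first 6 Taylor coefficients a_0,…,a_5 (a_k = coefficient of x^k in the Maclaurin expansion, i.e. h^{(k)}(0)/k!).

L = (18 + 126·x + 144·x^2 + 180·x^3 + 54·x^4) + (-9 - 48·x - 81·x^2 - 24·x^3 + 45·x^4 + 18·x^5)·Dx + (1 + 2·x + 11·x^2 - 12·x^3 - 21·x^4 - 6·x^5)·Dx^2  (order 2).
h: a_k = -8, -23, -63/2, -41/2, 77/8, 2391/40, …
ICs: h(0) = -8, h′(0) = -23.

f: a_k = -3, -9, -27/2, -27/2, -81/8, -243/40, …
g: a_k = 1, 1, 2, 3, 5, 8, …
h₀=f+g: left-lcm gives L₀, ord ≤ 2.
h=h₀': d/dx-closure on L₀ ⇒ L.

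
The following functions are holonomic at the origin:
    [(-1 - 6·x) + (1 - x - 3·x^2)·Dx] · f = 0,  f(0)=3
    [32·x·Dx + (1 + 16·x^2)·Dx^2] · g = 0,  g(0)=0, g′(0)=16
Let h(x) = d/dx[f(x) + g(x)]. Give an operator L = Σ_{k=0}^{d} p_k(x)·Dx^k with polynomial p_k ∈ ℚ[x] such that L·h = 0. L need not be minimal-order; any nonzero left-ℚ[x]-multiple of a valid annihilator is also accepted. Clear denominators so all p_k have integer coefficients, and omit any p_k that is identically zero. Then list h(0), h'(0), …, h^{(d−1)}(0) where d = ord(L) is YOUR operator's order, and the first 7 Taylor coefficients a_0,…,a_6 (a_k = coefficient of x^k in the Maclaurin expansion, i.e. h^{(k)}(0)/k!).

f: a_k = 3, 3, 12, 21, 57, 120, 291, …
g: a_k = 0, 16, 0, -256/3, 0, 4096/5, 0, …
f+g: L₀ = lclm(L_f,L_g), ord ≤ 1+2.
Derive L from L₀ (diff closure).
L = (-128 + 512·x + 10560·x^2 + 25344·x^3 + 95904·x^4 + 41472·x^6) + (37 + 208·x - 206·x^2 + 1476·x^3 + 24336·x^4 + 66528·x^5 + 6912·x^6 + 41472·x^7)·Dx + (-4 - 21·x - 198·x^2 - 90·x^3 - 1775·x^4 + 4080·x^5 + 6336·x^6 + 2304·x^7 + 6912·x^8)·Dx^2  (order 2).
h: a_k = 19, 24, -193, 228, 4696, 1746, -60979, …
ICs: h(0) = 19, h′(0) = 24.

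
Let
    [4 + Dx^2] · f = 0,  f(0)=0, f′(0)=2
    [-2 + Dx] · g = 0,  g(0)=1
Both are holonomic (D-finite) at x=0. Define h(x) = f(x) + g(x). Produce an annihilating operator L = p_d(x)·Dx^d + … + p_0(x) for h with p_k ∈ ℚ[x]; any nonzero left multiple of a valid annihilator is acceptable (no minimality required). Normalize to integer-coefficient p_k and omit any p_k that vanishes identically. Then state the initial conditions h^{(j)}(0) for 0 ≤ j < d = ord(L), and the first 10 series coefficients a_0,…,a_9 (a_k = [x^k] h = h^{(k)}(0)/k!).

f: a_k = 0, 2, 0, -4/3, 0, 4/15, 0, -8/315, 0, 4/2835, …
g: a_k = 1, 2, 2, 4/3, 2/3, 4/15, 4/45, 8/315, 2/315, 4/2835, …
h₀=f+g: left-lcm gives L₀, ord ≤ 3.
L = -8 + 4·Dx - 2·Dx^2 + Dx^3  (order 3).
h: a_k = 1, 4, 2, 0, 2/3, 8/15, 4/45, 0, 2/315, 8/2835, …
ICs: h(0) = 1, h′(0) = 4, h′′(0) = 4.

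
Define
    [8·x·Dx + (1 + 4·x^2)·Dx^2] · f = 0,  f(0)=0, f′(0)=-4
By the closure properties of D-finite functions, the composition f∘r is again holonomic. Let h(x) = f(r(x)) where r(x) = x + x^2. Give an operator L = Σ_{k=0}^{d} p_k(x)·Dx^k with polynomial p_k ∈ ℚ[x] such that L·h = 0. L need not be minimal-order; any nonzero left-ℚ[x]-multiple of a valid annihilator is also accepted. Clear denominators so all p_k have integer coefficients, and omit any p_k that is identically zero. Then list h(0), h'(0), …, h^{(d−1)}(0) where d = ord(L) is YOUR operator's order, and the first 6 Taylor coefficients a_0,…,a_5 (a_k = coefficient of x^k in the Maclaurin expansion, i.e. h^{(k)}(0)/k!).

L = (-2 + 8·x + 32·x^2 + 48·x^3 + 24·x^4)·Dx + (1 + 2·x + 4·x^2 + 16·x^3 + 20·x^4 + 8·x^5)·Dx^2  (order 2).
h: a_k = 0, -4, -4, 16/3, 16, 16/5, …
ICs: h(0) = 0, h′(0) = -4.

f: a_k = 0, -4, 0, 16/3, 0, -64/5, …
Change of var in L_f (x↦r) gives L₀.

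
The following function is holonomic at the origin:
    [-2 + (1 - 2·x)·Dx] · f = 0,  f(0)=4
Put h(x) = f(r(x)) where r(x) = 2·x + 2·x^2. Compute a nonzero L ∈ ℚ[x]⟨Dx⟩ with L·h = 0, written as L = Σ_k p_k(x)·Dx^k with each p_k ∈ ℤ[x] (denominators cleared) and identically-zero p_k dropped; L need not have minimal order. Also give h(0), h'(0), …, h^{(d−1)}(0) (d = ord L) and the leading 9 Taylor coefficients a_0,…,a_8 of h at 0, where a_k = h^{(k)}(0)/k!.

L = (4 + 8·x) + (-1 + 4·x + 4·x^2)·Dx  (order 1).
h: a_k = 4, 16, 80, 384, 1856, 8960, 43264, 208896, 1008640, …
ICs: h(0) = 4.

f: a_k = 4, 8, 16, 32, 64, 128, 256, 512, 1024, …
L₀ from L_f via x↦r, Dx↦r'^{-1}Dx.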